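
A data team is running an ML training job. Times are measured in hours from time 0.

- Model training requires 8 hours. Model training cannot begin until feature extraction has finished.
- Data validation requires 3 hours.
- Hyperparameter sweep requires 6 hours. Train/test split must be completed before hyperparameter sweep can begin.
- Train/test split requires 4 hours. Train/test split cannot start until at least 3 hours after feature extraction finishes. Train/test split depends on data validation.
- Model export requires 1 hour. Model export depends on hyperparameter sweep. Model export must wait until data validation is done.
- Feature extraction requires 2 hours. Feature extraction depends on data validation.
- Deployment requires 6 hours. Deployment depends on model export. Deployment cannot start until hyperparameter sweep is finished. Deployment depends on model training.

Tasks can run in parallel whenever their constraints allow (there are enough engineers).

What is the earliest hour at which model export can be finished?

Data validation has no prerequisites, so it starts at hour 0 and finishes at hour 3.
Feature extraction waits on data validation (finishes hour 3), so it starts at hour 3 and finishes at 3 + 2 = hour 5.
For train/test split: feature extraction (finishes hour 5, plus 3-hour gap → hour 8); data validation (finishes hour 3). Taking the maximum gives a start of hour 8, and it finishes at 8 + 4 = hour 12.
After train/test split (finishes hour 12), hyperparameter sweep can start at hour 12 and finishes at hour 18.
Model export needs all of hyperparameter sweep (finishes hour 18); data validation (finishes hour 3). That puts its earliest start at hour 18; it finishes at 18 + 1 = hour 19.

19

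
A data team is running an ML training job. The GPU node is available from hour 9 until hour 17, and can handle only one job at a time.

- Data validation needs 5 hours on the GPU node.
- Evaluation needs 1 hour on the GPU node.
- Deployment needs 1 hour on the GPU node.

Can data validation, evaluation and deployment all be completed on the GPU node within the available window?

The GPU node window is 17 − 9 = 8 hours.
Running back to back, the jobs need 5 + 1 + 1 = 7 hours on the GPU node.
Since 7 ≤ 8, they fit within the window.

Yes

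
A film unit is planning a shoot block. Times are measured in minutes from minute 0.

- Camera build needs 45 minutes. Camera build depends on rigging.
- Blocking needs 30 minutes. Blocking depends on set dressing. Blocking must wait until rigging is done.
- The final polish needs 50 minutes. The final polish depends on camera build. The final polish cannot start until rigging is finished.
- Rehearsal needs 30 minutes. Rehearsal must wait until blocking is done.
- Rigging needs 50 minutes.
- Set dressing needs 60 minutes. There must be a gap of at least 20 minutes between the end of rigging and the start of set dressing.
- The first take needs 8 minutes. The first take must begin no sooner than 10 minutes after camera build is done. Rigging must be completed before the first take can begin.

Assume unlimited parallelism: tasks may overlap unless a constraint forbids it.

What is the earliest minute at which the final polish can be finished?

Nothing blocks rigging, so it runs from minute 0 to minute 50.
After rigging (finishes minute 50), camera build can start at minute 50 and finishes at minute 95.
The final polish needs all of camera build (finishes minute 95); rigging (finishes minute 50). That puts its earliest start at minute 95; it finishes at 95 + 50 = minute 145.

145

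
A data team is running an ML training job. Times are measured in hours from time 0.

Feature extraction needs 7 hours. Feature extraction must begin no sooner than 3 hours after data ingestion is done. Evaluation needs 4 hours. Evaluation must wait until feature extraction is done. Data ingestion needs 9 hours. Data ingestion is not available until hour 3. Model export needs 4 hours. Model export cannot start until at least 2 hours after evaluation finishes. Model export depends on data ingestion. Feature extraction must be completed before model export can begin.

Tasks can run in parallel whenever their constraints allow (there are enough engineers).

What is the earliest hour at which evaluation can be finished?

26

Data ingestion cannot begin until its own release at hour 3. It runs from hour 3 to 3 + 9 = hour 12.
Feature extraction waits on data ingestion (finishes hour 12, plus 3-hour gap → hour 15), so it starts at hour 15 and finishes at 15 + 7 = hour 22.
Evaluation waits on feature extraction (finishes hour 22), so it starts at hour 22 and finishes at 22 + 4 = hour 26.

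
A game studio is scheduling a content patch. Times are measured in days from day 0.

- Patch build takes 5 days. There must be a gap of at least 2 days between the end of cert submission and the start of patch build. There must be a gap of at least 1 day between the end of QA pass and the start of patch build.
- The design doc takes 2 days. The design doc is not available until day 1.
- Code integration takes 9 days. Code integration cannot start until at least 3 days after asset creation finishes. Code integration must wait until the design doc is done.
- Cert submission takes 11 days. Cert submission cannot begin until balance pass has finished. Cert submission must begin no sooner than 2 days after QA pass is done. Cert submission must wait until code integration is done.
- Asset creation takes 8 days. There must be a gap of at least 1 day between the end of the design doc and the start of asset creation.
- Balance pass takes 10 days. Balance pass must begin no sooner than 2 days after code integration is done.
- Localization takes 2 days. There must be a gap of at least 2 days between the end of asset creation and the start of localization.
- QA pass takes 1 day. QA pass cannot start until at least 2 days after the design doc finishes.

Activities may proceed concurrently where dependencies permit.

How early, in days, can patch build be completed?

54

The design doc waits on its own release at day 1, so it starts at day 1 and finishes at 1 + 2 = day 3.
QA pass cannot begin until the design doc (finishes day 3, plus 2-day gap → day 5). It runs from day 5 to 5 + 1 = day 6.
After the design doc (finishes day 3, plus 1-day gap → day 4), asset creation can start at day 4 and finishes at day 12.
Code integration needs all of asset creation (finishes day 12, plus 3-day gap → day 15); the design doc (finishes day 3). That puts its earliest start at day 15; it finishes at 15 + 9 = day 24.
Balance pass cannot begin until code integration (finishes day 24, plus 2-day gap → day 26). It runs from day 26 to 26 + 10 = day 36.
Cert submission needs all of balance pass (finishes day 36); QA pass (finishes day 6, plus 2-day gap → day 8); code integration (finishes day 24). That puts its earliest start at day 36; it finishes at 36 + 11 = day 47.
For patch build: cert submission (finishes day 47, plus 2-day gap → day 49); QA pass (finishes day 6, plus 1-day gap → day 7). Taking the maximum gives a start of day 49, and it finishes at 49 + 5 = day 54.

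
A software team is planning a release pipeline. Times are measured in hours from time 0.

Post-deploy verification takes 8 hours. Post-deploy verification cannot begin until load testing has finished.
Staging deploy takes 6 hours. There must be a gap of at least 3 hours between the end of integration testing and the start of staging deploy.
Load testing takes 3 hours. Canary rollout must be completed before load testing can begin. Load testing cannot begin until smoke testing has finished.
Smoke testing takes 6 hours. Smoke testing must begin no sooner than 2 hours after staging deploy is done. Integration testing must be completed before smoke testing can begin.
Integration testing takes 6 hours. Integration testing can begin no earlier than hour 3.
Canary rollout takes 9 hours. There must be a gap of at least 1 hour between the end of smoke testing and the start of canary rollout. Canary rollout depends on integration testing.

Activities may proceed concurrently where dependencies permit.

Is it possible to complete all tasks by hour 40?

Integration testing cannot begin until its own release at hour 3. It runs from hour 3 to 3 + 6 = hour 9.
Staging deploy cannot begin until integration testing (finishes hour 9, plus 3-hour gap → hour 12). It runs from hour 12 to 12 + 6 = hour 18.
Smoke testing cannot start until staging deploy (finishes hour 18, plus 2-hour gap → hour 20); integration testing (finishes hour 9). The controlling bound is hour 20, so smoke testing finishes at 20 + 6 = hour 26.
Canary rollout needs all of smoke testing (finishes hour 26, plus 1-hour gap → hour 27); integration testing (finishes hour 9). That puts its earliest start at hour 27; it finishes at 27 + 9 = hour 36.
Load testing needs all of canary rollout (finishes hour 36); smoke testing (finishes hour 26). That puts its earliest start at hour 36; it finishes at 36 + 3 = hour 39.
Post-deploy verification cannot begin until load testing (finishes hour 39). It runs from hour 39 to 39 + 8 = hour 47.
The earliest everything can be done is hour 47, which is after the deadline of 40, so it is not possible.

No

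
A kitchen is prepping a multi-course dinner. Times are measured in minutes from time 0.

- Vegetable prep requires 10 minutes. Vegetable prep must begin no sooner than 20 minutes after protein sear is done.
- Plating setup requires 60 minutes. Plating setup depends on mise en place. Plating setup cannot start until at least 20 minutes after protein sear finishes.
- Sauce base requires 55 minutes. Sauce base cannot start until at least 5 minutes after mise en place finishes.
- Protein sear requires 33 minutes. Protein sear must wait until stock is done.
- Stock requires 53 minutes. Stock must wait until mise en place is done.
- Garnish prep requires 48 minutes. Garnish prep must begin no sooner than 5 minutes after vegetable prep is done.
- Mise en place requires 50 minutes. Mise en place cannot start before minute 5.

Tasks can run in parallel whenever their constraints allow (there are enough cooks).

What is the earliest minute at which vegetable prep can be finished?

171

Mise en place waits on its own release at minute 5, so it starts at minute 5 and finishes at 5 + 50 = minute 55.
Stock waits on mise en place (finishes minute 55), so it starts at minute 55 and finishes at 55 + 53 = minute 108.
After stock (finishes minute 108), protein sear can start at minute 108 and finishes at minute 141.
After protein sear (finishes minute 141, plus 20-minute gap → minute 161), vegetable prep can start at minute 161 and finishes at minute 171.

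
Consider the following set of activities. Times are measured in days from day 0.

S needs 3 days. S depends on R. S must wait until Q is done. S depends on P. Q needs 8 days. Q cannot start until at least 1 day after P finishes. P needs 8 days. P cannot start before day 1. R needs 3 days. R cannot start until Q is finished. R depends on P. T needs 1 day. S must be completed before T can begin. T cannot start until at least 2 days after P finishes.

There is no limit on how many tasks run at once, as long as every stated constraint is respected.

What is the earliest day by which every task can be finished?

P cannot begin until its own release at day 1. It runs from day 1 to 1 + 8 = day 9.
Q waits on P (finishes day 9, plus 1-day gap → day 10), so it starts at day 10 and finishes at 10 + 8 = day 18.
R has to wait for Q (finishes day 18); P (finishes day 9). The latest of these is day 18, so R runs day 18 to 18 + 3 = day 21.
For S: R (finishes day 21); Q (finishes day 18); P (finishes day 9). Taking the maximum gives a start of day 21, and it finishes at 21 + 3 = day 24.
For T: S (finishes day 24); P (finishes day 9, plus 2-day gap → day 11). Taking the maximum gives a start of day 24, and it finishes at 24 + 1 = day 25.
All tasks are finished once the last one completes. Finish times: P at 9, Q at 18, R at 21, S at 24, T at 25. The latest is day 25.

25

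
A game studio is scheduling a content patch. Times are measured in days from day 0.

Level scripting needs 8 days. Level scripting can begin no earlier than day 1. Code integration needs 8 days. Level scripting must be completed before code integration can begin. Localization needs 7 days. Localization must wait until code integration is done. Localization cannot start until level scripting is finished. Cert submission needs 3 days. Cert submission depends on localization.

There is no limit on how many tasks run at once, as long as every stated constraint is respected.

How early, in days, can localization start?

17

Level scripting cannot begin until its own release at day 1. It runs from day 1 to 1 + 8 = day 9.
Code integration cannot begin until level scripting (finishes day 9). It runs from day 9 to 9 + 8 = day 17.
Localization waits on code integration (finishes day 17); level scripting (finishes day 9). The latest of these is day 17, which is the earliest localization can start.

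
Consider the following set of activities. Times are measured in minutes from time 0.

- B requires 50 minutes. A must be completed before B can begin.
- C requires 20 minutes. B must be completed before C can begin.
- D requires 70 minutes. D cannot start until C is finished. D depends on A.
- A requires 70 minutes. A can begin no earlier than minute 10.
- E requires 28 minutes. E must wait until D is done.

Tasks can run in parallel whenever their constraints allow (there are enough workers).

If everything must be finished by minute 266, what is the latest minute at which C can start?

E has no dependents, so it just needs to finish by minute 266. Starting by 266 − 28 = minute 238 achieves that.
D must finish before E (must start by minute 238). With a 70-minute duration, D must start by 238 − 70 = minute 168.
C feeds into D (must start by minute 168); so C must finish by minute 168 and therefore start by minute 148.

148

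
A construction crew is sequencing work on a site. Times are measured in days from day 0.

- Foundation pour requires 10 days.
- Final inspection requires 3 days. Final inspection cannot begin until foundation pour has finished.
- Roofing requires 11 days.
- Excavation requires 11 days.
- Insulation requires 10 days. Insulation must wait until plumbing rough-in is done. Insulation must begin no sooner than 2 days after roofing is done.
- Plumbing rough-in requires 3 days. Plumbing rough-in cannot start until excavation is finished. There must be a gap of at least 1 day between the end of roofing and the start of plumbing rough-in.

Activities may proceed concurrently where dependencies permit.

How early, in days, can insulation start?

15

Nothing blocks roofing, so it runs from day 0 to day 11.
Excavation has no prerequisites, so it starts at day 0 and finishes at day 11.
Plumbing rough-in needs all of excavation (finishes day 11); roofing (finishes day 11, plus 1-day gap → day 12). That puts its earliest start at day 12; it finishes at 12 + 3 = day 15.
Insulation waits on plumbing rough-in (finishes day 15); roofing (finishes day 11, plus 2-day gap → day 13). The latest of these is day 15, which is the earliest insulation can start.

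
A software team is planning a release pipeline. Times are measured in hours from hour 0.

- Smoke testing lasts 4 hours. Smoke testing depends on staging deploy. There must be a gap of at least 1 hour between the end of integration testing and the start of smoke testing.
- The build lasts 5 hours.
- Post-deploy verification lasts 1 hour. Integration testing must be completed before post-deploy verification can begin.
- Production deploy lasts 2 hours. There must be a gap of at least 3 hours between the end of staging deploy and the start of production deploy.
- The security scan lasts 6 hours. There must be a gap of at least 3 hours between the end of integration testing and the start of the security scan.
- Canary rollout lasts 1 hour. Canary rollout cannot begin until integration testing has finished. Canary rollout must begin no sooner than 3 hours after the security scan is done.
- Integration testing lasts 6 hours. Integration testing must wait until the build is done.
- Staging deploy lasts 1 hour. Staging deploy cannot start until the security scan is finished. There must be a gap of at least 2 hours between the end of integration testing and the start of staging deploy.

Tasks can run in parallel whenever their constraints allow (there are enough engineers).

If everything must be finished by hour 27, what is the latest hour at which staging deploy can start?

21

Smoke testing must finish by hour 27; it takes 4 hours, so it must start by 27 − 4 = hour 23.
Nothing follows production deploy; the deadline of hour 27 is its only limit. It must start by 27 − 2 = hour 25.
Staging deploy feeds smoke testing (must start by hour 23); production deploy (must start by hour 25, minus 3-hour gap → hour 22). Taking the minimum, staging deploy must finish by hour 22 and start by 22 − 1 = hour 21.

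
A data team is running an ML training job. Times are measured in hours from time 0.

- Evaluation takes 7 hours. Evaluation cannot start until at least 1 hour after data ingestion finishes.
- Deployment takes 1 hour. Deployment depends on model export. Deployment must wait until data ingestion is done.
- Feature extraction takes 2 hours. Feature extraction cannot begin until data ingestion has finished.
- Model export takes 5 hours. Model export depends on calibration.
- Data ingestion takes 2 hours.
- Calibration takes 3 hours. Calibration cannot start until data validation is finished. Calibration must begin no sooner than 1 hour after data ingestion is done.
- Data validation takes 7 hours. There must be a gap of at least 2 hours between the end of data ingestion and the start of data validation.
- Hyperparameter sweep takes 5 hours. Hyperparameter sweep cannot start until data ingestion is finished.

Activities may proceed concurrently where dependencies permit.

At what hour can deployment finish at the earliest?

Data ingestion can start immediately at hour 0; it finishes at hour 2.
After data ingestion (finishes hour 2, plus 2-hour gap → hour 4), data validation can start at hour 4 and finishes at hour 11.
Calibration cannot start until data validation (finishes hour 11); data ingestion (finishes hour 2, plus 1-hour gap → hour 3). The controlling bound is hour 11, so calibration finishes at 11 + 3 = hour 14.
Model export cannot begin until calibration (finishes hour 14). It runs from hour 14 to 14 + 5 = hour 19.
Deployment has to wait for model export (finishes hour 19); data ingestion (finishes hour 2). The latest of these is hour 19, so deployment runs hour 19 to 19 + 1 = hour 20.

20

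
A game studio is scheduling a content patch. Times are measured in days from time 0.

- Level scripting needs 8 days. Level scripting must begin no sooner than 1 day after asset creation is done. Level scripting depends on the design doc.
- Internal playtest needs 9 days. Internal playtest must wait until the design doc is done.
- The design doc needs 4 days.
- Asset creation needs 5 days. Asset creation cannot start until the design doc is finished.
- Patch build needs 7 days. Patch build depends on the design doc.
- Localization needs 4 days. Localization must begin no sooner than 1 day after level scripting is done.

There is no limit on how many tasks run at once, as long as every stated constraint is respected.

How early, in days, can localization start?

19

The design doc has no prerequisites, so it starts at day 0 and finishes at day 4.
Asset creation waits on the design doc (finishes day 4), so it starts at day 4 and finishes at 4 + 5 = day 9.
For level scripting: asset creation (finishes day 9, plus 1-day gap → day 10); the design doc (finishes day 4). Taking the maximum gives a start of day 10, and it finishes at 10 + 8 = day 18.
Localization waits on level scripting (finishes day 18, plus 1-day gap → day 19), so the earliest it can start is day 19.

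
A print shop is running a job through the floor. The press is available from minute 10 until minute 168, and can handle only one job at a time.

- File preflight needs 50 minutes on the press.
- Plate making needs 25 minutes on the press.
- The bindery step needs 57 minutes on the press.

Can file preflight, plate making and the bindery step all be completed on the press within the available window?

Yes

The press window is 168 − 10 = 158 minutes.
Running back to back, the jobs need 50 + 25 + 57 = 132 minutes on the press.
Since 132 ≤ 158, they fit within the window.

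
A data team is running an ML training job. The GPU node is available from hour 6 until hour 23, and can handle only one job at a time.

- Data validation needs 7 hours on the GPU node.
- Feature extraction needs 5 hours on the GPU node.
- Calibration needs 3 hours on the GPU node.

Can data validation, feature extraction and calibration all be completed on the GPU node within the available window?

The GPU node window is 23 − 6 = 17 hours.
Running back to back, the jobs need 7 + 5 + 3 = 15 hours on the GPU node.
Since 15 ≤ 17, they fit within the window.

Yes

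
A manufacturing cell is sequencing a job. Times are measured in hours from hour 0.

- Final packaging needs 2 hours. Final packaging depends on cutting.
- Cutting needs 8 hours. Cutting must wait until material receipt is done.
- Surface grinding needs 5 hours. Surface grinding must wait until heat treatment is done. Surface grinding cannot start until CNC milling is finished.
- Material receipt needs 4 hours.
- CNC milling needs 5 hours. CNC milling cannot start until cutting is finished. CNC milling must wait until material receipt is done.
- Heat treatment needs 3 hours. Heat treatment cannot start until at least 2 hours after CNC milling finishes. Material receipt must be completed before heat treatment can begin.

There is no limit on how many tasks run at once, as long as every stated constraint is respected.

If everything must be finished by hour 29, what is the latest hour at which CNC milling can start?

14

Nothing follows surface grinding; the deadline of hour 29 is its only limit. It must start by 29 − 5 = hour 24.
Heat treatment has to be done before surface grinding (must start by hour 24). That means finishing by hour 24, i.e. starting by 24 − 3 = hour 21.
CNC milling has several dependents: heat treatment (must start by hour 21, minus 2-hour gap → hour 19); surface grinding (must start by hour 24). The earliest of those limits is hour 19, so CNC milling must start by 19 − 5 = hour 14.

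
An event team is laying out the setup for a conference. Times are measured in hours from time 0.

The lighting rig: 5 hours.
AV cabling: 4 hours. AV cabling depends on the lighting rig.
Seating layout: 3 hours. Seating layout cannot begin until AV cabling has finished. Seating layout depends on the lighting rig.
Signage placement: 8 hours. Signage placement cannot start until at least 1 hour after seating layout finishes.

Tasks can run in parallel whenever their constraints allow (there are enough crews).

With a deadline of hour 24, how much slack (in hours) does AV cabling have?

3

The lighting rig can start immediately at hour 0; it finishes at hour 5.
AV cabling cannot begin until the lighting rig (finishes hour 5). It runs from hour 5 to 5 + 4 = hour 9.

Working backward from the deadline:
Signage placement has no dependents, so it just needs to finish by hour 24. Starting by 24 − 8 = hour 16 achieves that.
Seating layout must finish before signage placement (must start by hour 16, minus 1-hour gap → hour 15). With a 3-hour duration, seating layout must start by 15 − 3 = hour 12.
AV cabling has to be done before seating layout (must start by hour 12). That means finishing by hour 12, i.e. starting by 12 − 4 = hour 8.
So AV cabling can start as early as hour 5 and as late as hour 8, giving 8 − 5 = 3 hours of slack.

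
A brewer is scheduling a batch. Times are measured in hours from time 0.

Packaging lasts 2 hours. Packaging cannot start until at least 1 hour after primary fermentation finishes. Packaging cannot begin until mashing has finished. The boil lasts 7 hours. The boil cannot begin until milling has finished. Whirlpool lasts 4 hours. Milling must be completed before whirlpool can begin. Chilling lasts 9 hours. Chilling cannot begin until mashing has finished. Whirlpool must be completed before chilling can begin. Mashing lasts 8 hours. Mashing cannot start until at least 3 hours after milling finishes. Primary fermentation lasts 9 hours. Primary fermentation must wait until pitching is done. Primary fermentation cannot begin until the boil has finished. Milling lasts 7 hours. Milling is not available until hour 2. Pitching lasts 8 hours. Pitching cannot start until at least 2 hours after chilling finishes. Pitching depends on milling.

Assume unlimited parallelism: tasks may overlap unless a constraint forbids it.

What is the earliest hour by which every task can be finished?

51

Milling cannot begin until its own release at hour 2. It runs from hour 2 to 2 + 7 = hour 9.
After milling (finishes hour 9), whirlpool can start at hour 9 and finishes at hour 13.
The boil waits on milling (finishes hour 9), so it starts at hour 9 and finishes at 9 + 7 = hour 16.
After milling (finishes hour 9, plus 3-hour gap → hour 12), mashing can start at hour 12 and finishes at hour 20.
Chilling cannot start until mashing (finishes hour 20); whirlpool (finishes hour 13). The controlling bound is hour 20, so chilling finishes at 20 + 9 = hour 29.
Pitching needs all of chilling (finishes hour 29, plus 2-hour gap → hour 31); milling (finishes hour 9). That puts its earliest start at hour 31; it finishes at 31 + 8 = hour 39.
Primary fermentation has to wait for pitching (finishes hour 39); the boil (finishes hour 16). The latest of these is hour 39, so primary fermentation runs hour 39 to 39 + 9 = hour 48.
For packaging: primary fermentation (finishes hour 48, plus 1-hour gap → hour 49); mashing (finishes hour 20). Taking the maximum gives a start of hour 49, and it finishes at 49 + 2 = hour 51.
All tasks are finished once the last one completes. Finish times: Milling at 9, Mashing at 20, The boil at 16, Whirlpool at 13, Chilling at 29, Pitching at 39, Primary fermentation at 48, Packaging at 51. The latest is hour 51.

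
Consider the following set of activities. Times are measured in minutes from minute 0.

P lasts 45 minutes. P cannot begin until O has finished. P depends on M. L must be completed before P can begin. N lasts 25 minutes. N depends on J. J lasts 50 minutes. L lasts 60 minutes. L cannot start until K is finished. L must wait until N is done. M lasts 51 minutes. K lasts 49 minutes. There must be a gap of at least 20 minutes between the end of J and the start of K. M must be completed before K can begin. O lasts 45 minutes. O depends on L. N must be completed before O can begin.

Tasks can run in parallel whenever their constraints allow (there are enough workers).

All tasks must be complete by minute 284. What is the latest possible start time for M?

34

P has no dependents, so it just needs to finish by minute 284. Starting by 284 − 45 = minute 239 achieves that.
O must finish before P (must start by minute 239). With a 45-minute duration, O must start by 239 − 45 = minute 194.
For L: O (must start by minute 194); P (must start by minute 239). The most restrictive is minute 194; with a 60-minute duration, L must start by minute 134.
K has to be done before L (must start by minute 134). That means finishing by minute 134, i.e. starting by 134 − 49 = minute 85.
M has several dependents: K (must start by minute 85); P (must start by minute 239). The earliest of those limits is minute 85, so M must start by 85 − 51 = minute 34.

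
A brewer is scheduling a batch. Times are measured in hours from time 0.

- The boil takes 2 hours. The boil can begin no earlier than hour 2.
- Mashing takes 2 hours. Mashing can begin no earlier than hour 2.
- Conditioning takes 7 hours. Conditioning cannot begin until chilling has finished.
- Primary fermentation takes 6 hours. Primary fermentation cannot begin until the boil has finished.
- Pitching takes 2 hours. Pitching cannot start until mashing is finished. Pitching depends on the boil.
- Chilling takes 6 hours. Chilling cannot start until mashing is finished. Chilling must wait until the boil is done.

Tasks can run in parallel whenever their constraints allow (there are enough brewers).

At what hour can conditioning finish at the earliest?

17

The boil cannot begin until its own release at hour 2. It runs from hour 2 to 2 + 2 = hour 4.
Mashing waits on its own release at hour 2, so it starts at hour 2 and finishes at 2 + 2 = hour 4.
Chilling has to wait for mashing (finishes hour 4); the boil (finishes hour 4). The latest of these is hour 4, so chilling runs hour 4 to 4 + 6 = hour 10.
After chilling (finishes hour 10), conditioning can start at hour 10 and finishes at hour 17.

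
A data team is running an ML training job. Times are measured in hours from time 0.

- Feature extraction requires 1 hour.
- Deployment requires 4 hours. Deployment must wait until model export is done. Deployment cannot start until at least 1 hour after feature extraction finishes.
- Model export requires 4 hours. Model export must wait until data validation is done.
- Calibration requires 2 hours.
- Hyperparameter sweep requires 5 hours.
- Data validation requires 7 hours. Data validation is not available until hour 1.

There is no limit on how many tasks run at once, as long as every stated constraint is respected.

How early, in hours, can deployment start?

12

Feature extraction has no prerequisites, so it starts at hour 0 and finishes at hour 1.
Data validation cannot begin until its own release at hour 1. It runs from hour 1 to 1 + 7 = hour 8.
After data validation (finishes hour 8), model export can start at hour 8 and finishes at hour 12.
Deployment waits on model export (finishes hour 12); feature extraction (finishes hour 1, plus 1-hour gap → hour 2). The latest of these is hour 12, which is the earliest deployment can start.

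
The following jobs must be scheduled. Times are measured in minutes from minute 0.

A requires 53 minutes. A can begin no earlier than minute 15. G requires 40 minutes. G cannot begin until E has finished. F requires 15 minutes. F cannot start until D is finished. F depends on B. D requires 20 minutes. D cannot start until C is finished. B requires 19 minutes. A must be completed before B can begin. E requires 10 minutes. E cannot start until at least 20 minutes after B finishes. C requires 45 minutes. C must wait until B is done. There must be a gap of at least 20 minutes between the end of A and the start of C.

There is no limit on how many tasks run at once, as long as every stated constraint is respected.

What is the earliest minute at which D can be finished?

153

A cannot begin until its own release at minute 15. It runs from minute 15 to 15 + 53 = minute 68.
After A (finishes minute 68), B can start at minute 68 and finishes at minute 87.
For C: B (finishes minute 87); A (finishes minute 68, plus 20-minute gap → minute 88). Taking the maximum gives a start of minute 88, and it finishes at 88 + 45 = minute 133.
D waits on C (finishes minute 133), so it starts at minute 133 and finishes at 133 + 20 = minute 153.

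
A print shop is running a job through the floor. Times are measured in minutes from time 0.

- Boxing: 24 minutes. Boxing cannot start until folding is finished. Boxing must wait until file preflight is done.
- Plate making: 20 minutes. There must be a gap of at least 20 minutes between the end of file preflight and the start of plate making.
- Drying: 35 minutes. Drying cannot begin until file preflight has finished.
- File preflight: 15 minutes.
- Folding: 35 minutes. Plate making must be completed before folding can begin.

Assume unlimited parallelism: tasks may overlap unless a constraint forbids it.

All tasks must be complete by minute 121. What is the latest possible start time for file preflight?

7

To finish by minute 121, boxing (duration 24) must start no later than minute 97.
Folding must finish before boxing (must start by minute 97). With a 35-minute duration, folding must start by 97 − 35 = minute 62.
Since folding (must start by minute 62) depends on it, plate making must finish by minute 62. Backing off its 20-minute duration gives a latest start of minute 42.
Nothing follows drying; the deadline of minute 121 is its only limit. It must start by 121 − 35 = minute 86.
For file preflight: plate making (must start by minute 42, minus 20-minute gap → minute 22); drying (must start by minute 86); boxing (must start by minute 97). The most restrictive is minute 22; with a 15-minute duration, file preflight must start by minute 7.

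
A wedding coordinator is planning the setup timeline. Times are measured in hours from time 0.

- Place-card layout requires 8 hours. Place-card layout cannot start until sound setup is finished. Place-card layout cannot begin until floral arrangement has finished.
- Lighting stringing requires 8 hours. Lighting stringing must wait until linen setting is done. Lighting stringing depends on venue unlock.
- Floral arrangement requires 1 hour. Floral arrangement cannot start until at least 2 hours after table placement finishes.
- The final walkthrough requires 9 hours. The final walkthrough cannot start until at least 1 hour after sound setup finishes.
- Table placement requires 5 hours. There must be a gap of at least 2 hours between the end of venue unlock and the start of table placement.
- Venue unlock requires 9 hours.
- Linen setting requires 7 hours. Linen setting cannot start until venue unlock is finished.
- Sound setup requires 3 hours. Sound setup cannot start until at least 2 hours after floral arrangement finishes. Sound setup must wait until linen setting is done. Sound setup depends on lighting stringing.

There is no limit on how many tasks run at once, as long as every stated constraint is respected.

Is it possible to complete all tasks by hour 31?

No

Venue unlock can start immediately at hour 0; it finishes at hour 9.
Linen setting cannot begin until venue unlock (finishes hour 9). It runs from hour 9 to 9 + 7 = hour 16.
For lighting stringing: linen setting (finishes hour 16); venue unlock (finishes hour 9). Taking the maximum gives a start of hour 16, and it finishes at 16 + 8 = hour 24.
Table placement waits on venue unlock (finishes hour 9, plus 2-hour gap → hour 11), so it starts at hour 11 and finishes at 11 + 5 = hour 16.
Floral arrangement waits on table placement (finishes hour 16, plus 2-hour gap → hour 18), so it starts at hour 18 and finishes at 18 + 1 = hour 19.
For sound setup: floral arrangement (finishes hour 19, plus 2-hour gap → hour 21); linen setting (finishes hour 16); lighting stringing (finishes hour 24). Taking the maximum gives a start of hour 24, and it finishes at 24 + 3 = hour 27.
The final walkthrough waits on sound setup (finishes hour 27, plus 1-hour gap → hour 28), so it starts at hour 28 and finishes at 28 + 9 = hour 37.
Place-card layout has to wait for sound setup (finishes hour 27); floral arrangement (finishes hour 19). The latest of these is hour 27, so place-card layout runs hour 27 to 27 + 8 = hour 35.
The earliest everything can be done is hour 37, which is after the deadline of 31, so it is not possible.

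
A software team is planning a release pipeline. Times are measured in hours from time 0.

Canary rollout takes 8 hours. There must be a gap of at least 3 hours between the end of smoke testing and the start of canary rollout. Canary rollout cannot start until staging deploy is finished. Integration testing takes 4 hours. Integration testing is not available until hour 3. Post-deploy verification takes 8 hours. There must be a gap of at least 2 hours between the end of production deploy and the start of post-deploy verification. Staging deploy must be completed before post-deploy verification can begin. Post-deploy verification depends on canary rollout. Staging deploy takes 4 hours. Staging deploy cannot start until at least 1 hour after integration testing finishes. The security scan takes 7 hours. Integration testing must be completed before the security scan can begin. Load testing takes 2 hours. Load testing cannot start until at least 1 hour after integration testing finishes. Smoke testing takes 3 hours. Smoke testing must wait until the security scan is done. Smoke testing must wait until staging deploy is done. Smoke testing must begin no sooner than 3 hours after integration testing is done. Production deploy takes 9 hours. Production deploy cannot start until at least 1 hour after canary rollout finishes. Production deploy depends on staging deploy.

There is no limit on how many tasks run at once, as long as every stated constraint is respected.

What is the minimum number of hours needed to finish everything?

After its own release at hour 3, integration testing can start at hour 3 and finishes at hour 7.
Load testing waits on integration testing (finishes hour 7, plus 1-hour gap → hour 8), so it starts at hour 8 and finishes at 8 + 2 = hour 10.
Staging deploy waits on integration testing (finishes hour 7, plus 1-hour gap → hour 8), so it starts at hour 8 and finishes at 8 + 4 = hour 12.
The security scan cannot begin until integration testing (finishes hour 7). It runs from hour 7 to 7 + 7 = hour 14.
Smoke testing has to wait for the security scan (finishes hour 14); staging deploy (finishes hour 12); integration testing (finishes hour 7, plus 3-hour gap → hour 10). The latest of these is hour 14, so smoke testing runs hour 14 to 14 + 3 = hour 17.
Canary rollout has to wait for smoke testing (finishes hour 17, plus 3-hour gap → hour 20); staging deploy (finishes hour 12). The latest of these is hour 20, so canary rollout runs hour 20 to 20 + 8 = hour 28.
For production deploy: canary rollout (finishes hour 28, plus 1-hour gap → hour 29); staging deploy (finishes hour 12). Taking the maximum gives a start of hour 29, and it finishes at 29 + 9 = hour 38.
For post-deploy verification: production deploy (finishes hour 38, plus 2-hour gap → hour 40); staging deploy (finishes hour 12); canary rollout (finishes hour 28). Taking the maximum gives a start of hour 40, and it finishes at 40 + 8 = hour 48.
All tasks are finished once the last one completes. Finish times: Integration testing at 7, The security scan at 14, Staging deploy at 12, Smoke testing at 17, Canary rollout at 28, Load testing at 10, Production deploy at 38, Post-deploy verification at 48. The latest is hour 48.

48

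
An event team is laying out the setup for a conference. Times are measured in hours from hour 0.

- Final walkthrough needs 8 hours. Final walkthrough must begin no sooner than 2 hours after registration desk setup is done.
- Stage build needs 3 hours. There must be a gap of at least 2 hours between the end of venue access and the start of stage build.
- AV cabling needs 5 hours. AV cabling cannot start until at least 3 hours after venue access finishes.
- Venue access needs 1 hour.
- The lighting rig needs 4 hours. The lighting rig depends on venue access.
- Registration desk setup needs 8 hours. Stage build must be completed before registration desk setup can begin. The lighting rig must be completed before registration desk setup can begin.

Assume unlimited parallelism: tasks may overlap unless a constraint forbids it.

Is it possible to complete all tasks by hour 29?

Venue access has no prerequisites, so it starts at hour 0 and finishes at hour 1.
AV cabling waits on venue access (finishes hour 1, plus 3-hour gap → hour 4), so it starts at hour 4 and finishes at 4 + 5 = hour 9.
The lighting rig cannot begin until venue access (finishes hour 1). It runs from hour 1 to 1 + 4 = hour 5.
Stage build waits on venue access (finishes hour 1, plus 2-hour gap → hour 3), so it starts at hour 3 and finishes at 3 + 3 = hour 6.
For registration desk setup: stage build (finishes hour 6); the lighting rig (finishes hour 5). Taking the maximum gives a start of hour 6, and it finishes at 6 + 8 = hour 14.
Final walkthrough waits on registration desk setup (finishes hour 14, plus 2-hour gap → hour 16), so it starts at hour 16 and finishes at 16 + 8 = hour 24.
Every task is finished by hour 24, which is no later than the deadline of 29, so the schedule is feasible.

Yes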